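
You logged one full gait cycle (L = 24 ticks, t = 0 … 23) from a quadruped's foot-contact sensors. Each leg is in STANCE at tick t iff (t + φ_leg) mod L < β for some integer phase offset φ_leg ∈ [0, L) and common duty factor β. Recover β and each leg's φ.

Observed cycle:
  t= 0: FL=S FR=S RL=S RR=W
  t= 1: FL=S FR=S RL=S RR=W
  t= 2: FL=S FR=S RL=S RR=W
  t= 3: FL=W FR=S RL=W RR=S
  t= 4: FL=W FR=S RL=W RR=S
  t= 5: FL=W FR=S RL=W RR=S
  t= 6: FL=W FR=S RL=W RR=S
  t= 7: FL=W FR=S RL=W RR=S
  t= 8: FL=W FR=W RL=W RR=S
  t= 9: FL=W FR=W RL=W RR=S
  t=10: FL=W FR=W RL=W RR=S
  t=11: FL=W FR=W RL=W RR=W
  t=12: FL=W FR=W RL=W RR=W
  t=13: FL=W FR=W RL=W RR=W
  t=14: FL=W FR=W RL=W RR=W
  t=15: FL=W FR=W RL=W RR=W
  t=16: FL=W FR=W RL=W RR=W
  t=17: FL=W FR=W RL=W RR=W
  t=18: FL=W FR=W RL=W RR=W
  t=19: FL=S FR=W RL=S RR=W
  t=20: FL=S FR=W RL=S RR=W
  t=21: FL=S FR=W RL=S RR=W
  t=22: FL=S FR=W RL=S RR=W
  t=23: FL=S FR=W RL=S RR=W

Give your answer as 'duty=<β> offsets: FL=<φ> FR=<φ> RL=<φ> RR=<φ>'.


duty=8 offsets: FL=5 FR=0 RL=5 RR=21

duty β = stance ticks per leg = 8
FL: stance ticks = 8; W→S at t=19 → φ=5
FR: stance ticks = 8; W→S at t=0 → φ=0
RL: stance ticks = 8; W→S at t=19 → φ=5
RR: stance ticks = 8; W→S at t=3 → φ=21


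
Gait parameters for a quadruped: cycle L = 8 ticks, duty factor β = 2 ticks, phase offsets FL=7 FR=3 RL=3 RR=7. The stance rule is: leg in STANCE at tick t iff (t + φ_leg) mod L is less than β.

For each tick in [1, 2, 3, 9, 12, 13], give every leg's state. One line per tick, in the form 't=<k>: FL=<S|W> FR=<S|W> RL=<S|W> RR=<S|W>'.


t=1: phase=(0,4,4,0) vs β=2 → FL=S FR=W RL=W RR=S
t=2: phase=(1,5,5,1) vs β=2 → FL=S FR=W RL=W RR=S
t=3: phase=(2,6,6,2) vs β=2 → FL=W FR=W RL=W RR=W
t=9: phase=(0,4,4,0) vs β=2 → FL=S FR=W RL=W RR=S
t=12: phase=(3,7,7,3) vs β=2 → FL=W FR=W RL=W RR=W
t=13: phase=(4,0,0,4) vs β=2 → FL=W FR=S RL=S RR=W

t=1: FL=S FR=W RL=W RR=S
t=2: FL=S FR=W RL=W RR=S
t=3: FL=W FR=W RL=W RR=W
t=9: FL=S FR=W RL=W RR=S
t=12: FL=W FR=W RL=W RR=W
t=13: FL=W FR=S RL=S RR=W


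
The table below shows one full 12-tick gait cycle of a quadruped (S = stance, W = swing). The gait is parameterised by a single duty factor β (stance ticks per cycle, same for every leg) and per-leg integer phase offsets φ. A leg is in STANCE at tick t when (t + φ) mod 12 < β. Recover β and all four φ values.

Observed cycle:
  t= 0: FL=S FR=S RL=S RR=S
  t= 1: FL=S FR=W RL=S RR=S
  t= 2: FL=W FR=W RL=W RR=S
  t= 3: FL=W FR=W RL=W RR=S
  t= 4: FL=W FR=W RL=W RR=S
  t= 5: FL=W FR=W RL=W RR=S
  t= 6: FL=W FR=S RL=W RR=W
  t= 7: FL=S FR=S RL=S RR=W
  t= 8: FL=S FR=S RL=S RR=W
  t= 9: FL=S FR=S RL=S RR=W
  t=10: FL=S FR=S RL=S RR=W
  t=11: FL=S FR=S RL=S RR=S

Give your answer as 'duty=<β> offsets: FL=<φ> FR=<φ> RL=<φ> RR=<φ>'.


duty=7 offsets: FL=5 FR=6 RL=5 RR=1

duty β = stance ticks per leg = 7
FL: stance ticks = 7; W→S at t=7 → φ=5
FR: stance ticks = 7; W→S at t=6 → φ=6
RL: stance ticks = 7; W→S at t=7 → φ=5
RR: stance ticks = 7; W→S at t=11 → φ=1


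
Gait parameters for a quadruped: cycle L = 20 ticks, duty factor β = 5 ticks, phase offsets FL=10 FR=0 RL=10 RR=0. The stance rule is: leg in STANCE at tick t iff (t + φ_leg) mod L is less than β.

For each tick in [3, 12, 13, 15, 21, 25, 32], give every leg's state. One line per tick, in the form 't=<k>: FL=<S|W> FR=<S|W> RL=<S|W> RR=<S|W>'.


t=3: phase=(13,3,13,3) vs β=5 → FL=W FR=S RL=W RR=S
t=12: phase=(2,12,2,12) vs β=5 → FL=S FR=W RL=S RR=W
t=13: phase=(3,13,3,13) vs β=5 → FL=S FR=W RL=S RR=W
t=15: phase=(5,15,5,15) vs β=5 → FL=W FR=W RL=W RR=W
t=21: phase=(11,1,11,1) vs β=5 → FL=W FR=S RL=W RR=S
t=25: phase=(15,5,15,5) vs β=5 → FL=W FR=W RL=W RR=W
t=32: phase=(2,12,2,12) vs β=5 → FL=S FR=W RL=S RR=W

t=3: FL=W FR=S RL=W RR=S
t=12: FL=S FR=W RL=S RR=W
t=13: FL=S FR=W RL=S RR=W
t=15: FL=W FR=W RL=W RR=W
t=21: FL=W FR=S RL=W RR=S
t=25: FL=W FR=W RL=W RR=W
t=32: FL=S FR=W RL=S RR=W


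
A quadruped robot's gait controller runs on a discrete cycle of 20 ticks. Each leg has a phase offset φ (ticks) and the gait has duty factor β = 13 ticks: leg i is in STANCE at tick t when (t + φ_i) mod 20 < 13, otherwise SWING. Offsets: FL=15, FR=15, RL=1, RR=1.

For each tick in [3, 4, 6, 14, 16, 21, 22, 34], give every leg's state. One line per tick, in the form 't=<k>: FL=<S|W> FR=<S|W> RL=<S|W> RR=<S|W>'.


t=3: phase=(18,18,4,4) vs β=13 → FL=W FR=W RL=S RR=S
t=4: phase=(19,19,5,5) vs β=13 → FL=W FR=W RL=S RR=S
t=6: phase=(1,1,7,7) vs β=13 → FL=S FR=S RL=S RR=S
t=14: phase=(9,9,15,15) vs β=13 → FL=S FR=S RL=W RR=W
t=16: phase=(11,11,17,17) vs β=13 → FL=S FR=S RL=W RR=W
t=21: phase=(16,16,2,2) vs β=13 → FL=W FR=W RL=S RR=S
t=22: phase=(17,17,3,3) vs β=13 → FL=W FR=W RL=S RR=S
t=34: phase=(9,9,15,15) vs β=13 → FL=S FR=S RL=W RR=W

t=3: FL=W FR=W RL=S RR=S
t=4: FL=W FR=W RL=S RR=S
t=6: FL=S FR=S RL=S RR=S
t=14: FL=S FR=S RL=W RR=W
t=16: FL=S FR=S RL=W RR=W
t=21: FL=W FR=W RL=S RR=S
t=22: FL=W FR=W RL=S RR=S
t=34: FL=S FR=S RL=W RR=W


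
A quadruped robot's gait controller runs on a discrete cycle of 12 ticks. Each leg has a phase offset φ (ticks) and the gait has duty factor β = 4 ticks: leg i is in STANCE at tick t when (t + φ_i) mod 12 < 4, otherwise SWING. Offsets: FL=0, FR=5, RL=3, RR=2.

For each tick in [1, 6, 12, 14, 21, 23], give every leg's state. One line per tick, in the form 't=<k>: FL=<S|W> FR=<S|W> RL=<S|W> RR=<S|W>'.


t=1: FL=S FR=W RL=W RR=S
t=6: FL=W FR=W RL=W RR=W
t=12: FL=S FR=W RL=S RR=S
t=14: FL=S FR=W RL=W RR=W
t=21: FL=W FR=S RL=S RR=W
t=23: FL=W FR=W RL=S RR=S

t=1: phase=(1,6,4,3) vs β=4 → FL=S FR=W RL=W RR=S
t=6: phase=(6,11,9,8) vs β=4 → FL=W FR=W RL=W RR=W
t=12: phase=(0,5,3,2) vs β=4 → FL=S FR=W RL=S RR=S
t=14: phase=(2,7,5,4) vs β=4 → FL=S FR=W RL=W RR=W
t=21: phase=(9,2,0,11) vs β=4 → FL=W FR=S RL=S RR=W
t=23: phase=(11,4,2,1) vs β=4 → FL=W FR=W RL=S RR=S


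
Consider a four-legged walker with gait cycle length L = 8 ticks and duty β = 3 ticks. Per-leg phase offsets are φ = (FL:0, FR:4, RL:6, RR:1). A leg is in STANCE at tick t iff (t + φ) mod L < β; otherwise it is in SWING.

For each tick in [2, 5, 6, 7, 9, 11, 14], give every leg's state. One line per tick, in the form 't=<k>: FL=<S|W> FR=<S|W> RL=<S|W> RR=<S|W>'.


t=2: FL=S FR=W RL=S RR=W
t=5: FL=W FR=S RL=W RR=W
t=6: FL=W FR=S RL=W RR=W
t=7: FL=W FR=W RL=W RR=S
t=9: FL=S FR=W RL=W RR=S
t=11: FL=W FR=W RL=S RR=W
t=14: FL=W FR=S RL=W RR=W

t=2: phase=(2,6,0,3) vs β=3 → FL=S FR=W RL=S RR=W
t=5: phase=(5,1,3,6) vs β=3 → FL=W FR=S RL=W RR=W
t=6: phase=(6,2,4,7) vs β=3 → FL=W FR=S RL=W RR=W
t=7: phase=(7,3,5,0) vs β=3 → FL=W FR=W RL=W RR=S
t=9: phase=(1,5,7,2) vs β=3 → FL=S FR=W RL=W RR=S
t=11: phase=(3,7,1,4) vs β=3 → FL=W FR=W RL=S RR=W
t=14: phase=(6,2,4,7) vs β=3 → FL=W FR=S RL=W RR=W


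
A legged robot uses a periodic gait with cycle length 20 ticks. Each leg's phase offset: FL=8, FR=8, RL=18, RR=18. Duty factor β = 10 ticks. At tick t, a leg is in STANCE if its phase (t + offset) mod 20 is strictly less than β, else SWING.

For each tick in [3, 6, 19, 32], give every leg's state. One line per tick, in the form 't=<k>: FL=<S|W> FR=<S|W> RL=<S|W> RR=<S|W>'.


t=3: phase=(11,11,1,1) vs β=10 → FL=W FR=W RL=S RR=S
t=6: phase=(14,14,4,4) vs β=10 → FL=W FR=W RL=S RR=S
t=19: phase=(7,7,17,17) vs β=10 → FL=S FR=S RL=W RR=W
t=32: phase=(0,0,10,10) vs β=10 → FL=S FR=S RL=W RR=W

t=3: FL=W FR=W RL=S RR=S
t=6: FL=W FR=W RL=S RR=S
t=19: FL=S FR=S RL=W RR=W
t=32: FL=S FR=S RL=W RR=W


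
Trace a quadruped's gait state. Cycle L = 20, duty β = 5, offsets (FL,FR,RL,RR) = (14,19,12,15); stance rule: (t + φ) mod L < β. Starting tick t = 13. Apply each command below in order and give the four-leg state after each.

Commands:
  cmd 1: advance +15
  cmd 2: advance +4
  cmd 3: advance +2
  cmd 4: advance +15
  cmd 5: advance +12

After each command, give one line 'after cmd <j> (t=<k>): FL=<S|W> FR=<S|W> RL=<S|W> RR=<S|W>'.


after cmd 1 (t=28): FL=S FR=W RL=S RR=S
after cmd 2 (t=32): FL=W FR=W RL=S RR=W
after cmd 3 (t=34): FL=W FR=W RL=W RR=W
after cmd 4 (t=49): FL=S FR=W RL=S RR=S
after cmd 5 (t=61): FL=W FR=S RL=W RR=W

start t=13: FL=W FR=W RL=W RR=W
cmd 1: advance +15 → t=28, phase=(2,7,0,3) → FL=S FR=W RL=S RR=S
cmd 2: advance +4 → t=32, phase=(6,11,4,7) → FL=W FR=W RL=S RR=W
cmd 3: advance +2 → t=34, phase=(8,13,6,9) → FL=W FR=W RL=W RR=W
cmd 4: advance +15 → t=49, phase=(3,8,1,4) → FL=S FR=W RL=S RR=S
cmd 5: advance +12 → t=61, phase=(15,0,13,16) → FL=W FR=S RL=W RR=W


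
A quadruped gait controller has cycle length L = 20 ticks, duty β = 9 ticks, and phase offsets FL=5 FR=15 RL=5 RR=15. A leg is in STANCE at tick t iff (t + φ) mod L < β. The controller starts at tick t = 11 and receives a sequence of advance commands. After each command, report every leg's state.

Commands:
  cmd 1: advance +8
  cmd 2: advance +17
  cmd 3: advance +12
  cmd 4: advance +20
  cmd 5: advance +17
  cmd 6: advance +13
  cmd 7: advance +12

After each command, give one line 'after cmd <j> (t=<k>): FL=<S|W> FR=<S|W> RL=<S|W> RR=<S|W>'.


after cmd 1 (t=19): FL=S FR=W RL=S RR=W
after cmd 2 (t=36): FL=S FR=W RL=S RR=W
after cmd 3 (t=48): FL=W FR=S RL=W RR=S
after cmd 4 (t=68): FL=W FR=S RL=W RR=S
after cmd 5 (t=85): FL=W FR=S RL=W RR=S
after cmd 6 (t=98): FL=S FR=W RL=S RR=W
after cmd 7 (t=110): FL=W FR=S RL=W RR=S

start t=11: FL=W FR=S RL=W RR=S
cmd 1: advance +8 → t=19, phase=(4,14,4,14) → FL=S FR=W RL=S RR=W
cmd 2: advance +17 → t=36, phase=(1,11,1,11) → FL=S FR=W RL=S RR=W
cmd 3: advance +12 → t=48, phase=(13,3,13,3) → FL=W FR=S RL=W RR=S
cmd 4: advance +20 → t=68, phase=(13,3,13,3) → FL=W FR=S RL=W RR=S
cmd 5: advance +17 → t=85, phase=(10,0,10,0) → FL=W FR=S RL=W RR=S
cmd 6: advance +13 → t=98, phase=(3,13,3,13) → FL=S FR=W RL=S RR=W
cmd 7: advance +12 → t=110, phase=(15,5,15,5) → FL=W FR=S RL=W RR=S


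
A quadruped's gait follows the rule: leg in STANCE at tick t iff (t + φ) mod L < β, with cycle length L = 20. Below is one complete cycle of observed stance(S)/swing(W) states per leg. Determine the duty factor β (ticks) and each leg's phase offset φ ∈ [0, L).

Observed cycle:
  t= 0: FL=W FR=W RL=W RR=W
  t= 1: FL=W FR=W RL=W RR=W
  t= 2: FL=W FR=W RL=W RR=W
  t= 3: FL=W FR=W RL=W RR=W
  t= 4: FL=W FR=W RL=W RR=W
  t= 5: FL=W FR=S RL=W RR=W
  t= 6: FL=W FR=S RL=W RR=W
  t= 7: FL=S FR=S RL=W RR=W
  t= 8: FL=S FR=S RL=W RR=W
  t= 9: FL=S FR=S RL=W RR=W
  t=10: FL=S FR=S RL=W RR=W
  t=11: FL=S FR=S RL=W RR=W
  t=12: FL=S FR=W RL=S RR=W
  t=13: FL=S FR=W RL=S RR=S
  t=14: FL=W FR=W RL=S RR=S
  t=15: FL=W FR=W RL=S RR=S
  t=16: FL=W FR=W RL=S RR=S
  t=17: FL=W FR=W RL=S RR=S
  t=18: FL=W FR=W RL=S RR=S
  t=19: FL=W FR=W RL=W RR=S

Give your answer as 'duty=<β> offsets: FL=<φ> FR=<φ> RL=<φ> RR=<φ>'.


duty β = stance ticks per leg = 7
FL: stance ticks = 7; W→S at t=7 → φ=13
FR: stance ticks = 7; W→S at t=5 → φ=15
RL: stance ticks = 7; W→S at t=12 → φ=8
RR: stance ticks = 7; W→S at t=13 → φ=7

duty=7 offsets: FL=13 FR=15 RL=8 RR=7


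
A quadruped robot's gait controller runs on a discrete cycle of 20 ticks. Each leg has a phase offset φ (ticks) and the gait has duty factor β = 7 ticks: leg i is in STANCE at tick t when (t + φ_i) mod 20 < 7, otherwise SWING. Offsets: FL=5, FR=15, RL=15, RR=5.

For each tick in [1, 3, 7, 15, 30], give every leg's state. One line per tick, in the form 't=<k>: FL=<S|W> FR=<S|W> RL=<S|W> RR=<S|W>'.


t=1: FL=S FR=W RL=W RR=S
t=3: FL=W FR=W RL=W RR=W
t=7: FL=W FR=S RL=S RR=W
t=15: FL=S FR=W RL=W RR=S
t=30: FL=W FR=S RL=S RR=W

t=1: phase=(6,16,16,6) vs β=7 → FL=S FR=W RL=W RR=S
t=3: phase=(8,18,18,8) vs β=7 → FL=W FR=W RL=W RR=W
t=7: phase=(12,2,2,12) vs β=7 → FL=W FR=S RL=S RR=W
t=15: phase=(0,10,10,0) vs β=7 → FL=S FR=W RL=W RR=S
t=30: phase=(15,5,5,15) vs β=7 → FL=W FR=S RL=S RR=W


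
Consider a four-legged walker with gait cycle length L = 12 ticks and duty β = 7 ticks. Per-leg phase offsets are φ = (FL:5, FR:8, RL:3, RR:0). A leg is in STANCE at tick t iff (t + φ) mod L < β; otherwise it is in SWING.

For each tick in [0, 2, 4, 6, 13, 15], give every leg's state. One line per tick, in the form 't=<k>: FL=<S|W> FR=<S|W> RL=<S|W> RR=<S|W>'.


t=0: FL=S FR=W RL=S RR=S
t=2: FL=W FR=W RL=S RR=S
t=4: FL=W FR=S RL=W RR=S
t=6: FL=W FR=S RL=W RR=S
t=13: FL=S FR=W RL=S RR=S
t=15: FL=W FR=W RL=S RR=S

t=0: phase=(5,8,3,0) vs β=7 → FL=S FR=W RL=S RR=S
t=2: phase=(7,10,5,2) vs β=7 → FL=W FR=W RL=S RR=S
t=4: phase=(9,0,7,4) vs β=7 → FL=W FR=S RL=W RR=S
t=6: phase=(11,2,9,6) vs β=7 → FL=W FR=S RL=W RR=S
t=13: phase=(6,9,4,1) vs β=7 → FL=S FR=W RL=S RR=S
t=15: phase=(8,11,6,3) vs β=7 → FL=W FR=W RL=S RR=S


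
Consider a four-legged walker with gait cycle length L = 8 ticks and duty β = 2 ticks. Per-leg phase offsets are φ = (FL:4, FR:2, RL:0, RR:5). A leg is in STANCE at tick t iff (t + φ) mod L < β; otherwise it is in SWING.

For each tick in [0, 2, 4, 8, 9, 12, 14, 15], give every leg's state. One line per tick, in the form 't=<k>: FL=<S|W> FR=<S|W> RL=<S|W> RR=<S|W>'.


t=0: phase=(4,2,0,5) vs β=2 → FL=W FR=W RL=S RR=W
t=2: phase=(6,4,2,7) vs β=2 → FL=W FR=W RL=W RR=W
t=4: phase=(0,6,4,1) vs β=2 → FL=S FR=W RL=W RR=S
t=8: phase=(4,2,0,5) vs β=2 → FL=W FR=W RL=S RR=W
t=9: phase=(5,3,1,6) vs β=2 → FL=W FR=W RL=S RR=W
t=12: phase=(0,6,4,1) vs β=2 → FL=S FR=W RL=W RR=S
t=14: phase=(2,0,6,3) vs β=2 → FL=W FR=S RL=W RR=W
t=15: phase=(3,1,7,4) vs β=2 → FL=W FR=S RL=W RR=W

t=0: FL=W FR=W RL=S RR=W
t=2: FL=W FR=W RL=W RR=W
t=4: FL=S FR=W RL=W RR=S
t=8: FL=W FR=W RL=S RR=W
t=9: FL=W FR=W RL=S RR=W
t=12: FL=S FR=W RL=W RR=S
t=14: FL=W FR=S RL=W RR=W
t=15: FL=W FR=S RL=W RR=W


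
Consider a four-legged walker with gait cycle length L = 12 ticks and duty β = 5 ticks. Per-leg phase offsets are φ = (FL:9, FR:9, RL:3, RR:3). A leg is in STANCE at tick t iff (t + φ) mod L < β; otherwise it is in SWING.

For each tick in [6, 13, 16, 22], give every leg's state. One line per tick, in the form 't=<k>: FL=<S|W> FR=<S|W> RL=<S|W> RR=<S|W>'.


t=6: phase=(3,3,9,9) vs β=5 → FL=S FR=S RL=W RR=W
t=13: phase=(10,10,4,4) vs β=5 → FL=W FR=W RL=S RR=S
t=16: phase=(1,1,7,7) vs β=5 → FL=S FR=S RL=W RR=W
t=22: phase=(7,7,1,1) vs β=5 → FL=W FR=W RL=S RR=S

t=6: FL=S FR=S RL=W RR=W
t=13: FL=W FR=W RL=S RR=S
t=16: FL=S FR=S RL=W RR=W
t=22: FL=W FR=W RL=S RR=S


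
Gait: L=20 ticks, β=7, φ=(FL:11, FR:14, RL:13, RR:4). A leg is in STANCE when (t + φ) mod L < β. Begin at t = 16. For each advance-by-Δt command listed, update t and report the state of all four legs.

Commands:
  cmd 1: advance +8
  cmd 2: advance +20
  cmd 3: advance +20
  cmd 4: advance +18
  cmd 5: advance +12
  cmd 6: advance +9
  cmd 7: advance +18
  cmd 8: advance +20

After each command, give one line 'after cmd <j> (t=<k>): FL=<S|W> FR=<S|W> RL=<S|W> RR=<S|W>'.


start t=16: FL=W FR=W RL=W RR=S
cmd 1: advance +8 → t=24, phase=(15,18,17,8) → FL=W FR=W RL=W RR=W
cmd 2: advance +20 → t=44, phase=(15,18,17,8) → FL=W FR=W RL=W RR=W
cmd 3: advance +20 → t=64, phase=(15,18,17,8) → FL=W FR=W RL=W RR=W
cmd 4: advance +18 → t=82, phase=(13,16,15,6) → FL=W FR=W RL=W RR=S
cmd 5: advance +12 → t=94, phase=(5,8,7,18) → FL=S FR=W RL=W RR=W
cmd 6: advance +9 → t=103, phase=(14,17,16,7) → FL=W FR=W RL=W RR=W
cmd 7: advance +18 → t=121, phase=(12,15,14,5) → FL=W FR=W RL=W RR=S
cmd 8: advance +20 → t=141, phase=(12,15,14,5) → FL=W FR=W RL=W RR=S

after cmd 1 (t=24): FL=W FR=W RL=W RR=W
after cmd 2 (t=44): FL=W FR=W RL=W RR=W
after cmd 3 (t=64): FL=W FR=W RL=W RR=W
after cmd 4 (t=82): FL=W FR=W RL=W RR=S
after cmd 5 (t=94): FL=S FR=W RL=W RR=W
after cmd 6 (t=103): FL=W FR=W RL=W RR=W
after cmd 7 (t=121): FL=W FR=W RL=W RR=S
after cmd 8 (t=141): FL=W FR=W RL=W RR=S


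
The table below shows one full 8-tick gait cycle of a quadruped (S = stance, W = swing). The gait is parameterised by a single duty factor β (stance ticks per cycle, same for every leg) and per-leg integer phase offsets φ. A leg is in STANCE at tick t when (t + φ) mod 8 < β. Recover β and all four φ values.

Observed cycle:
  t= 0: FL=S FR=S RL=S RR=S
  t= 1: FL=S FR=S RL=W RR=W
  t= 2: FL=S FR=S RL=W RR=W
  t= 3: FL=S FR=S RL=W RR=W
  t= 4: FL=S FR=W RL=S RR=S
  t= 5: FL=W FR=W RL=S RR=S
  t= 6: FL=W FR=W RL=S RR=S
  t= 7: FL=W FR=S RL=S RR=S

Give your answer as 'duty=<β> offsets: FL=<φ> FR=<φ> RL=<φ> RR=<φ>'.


duty=5 offsets: FL=0 FR=1 RL=4 RR=4

duty β = stance ticks per leg = 5
FL: stance ticks = 5; W→S at t=0 → φ=0
FR: stance ticks = 5; W→S at t=7 → φ=1
RL: stance ticks = 5; W→S at t=4 → φ=4
RR: stance ticks = 5; W→S at t=4 → φ=4


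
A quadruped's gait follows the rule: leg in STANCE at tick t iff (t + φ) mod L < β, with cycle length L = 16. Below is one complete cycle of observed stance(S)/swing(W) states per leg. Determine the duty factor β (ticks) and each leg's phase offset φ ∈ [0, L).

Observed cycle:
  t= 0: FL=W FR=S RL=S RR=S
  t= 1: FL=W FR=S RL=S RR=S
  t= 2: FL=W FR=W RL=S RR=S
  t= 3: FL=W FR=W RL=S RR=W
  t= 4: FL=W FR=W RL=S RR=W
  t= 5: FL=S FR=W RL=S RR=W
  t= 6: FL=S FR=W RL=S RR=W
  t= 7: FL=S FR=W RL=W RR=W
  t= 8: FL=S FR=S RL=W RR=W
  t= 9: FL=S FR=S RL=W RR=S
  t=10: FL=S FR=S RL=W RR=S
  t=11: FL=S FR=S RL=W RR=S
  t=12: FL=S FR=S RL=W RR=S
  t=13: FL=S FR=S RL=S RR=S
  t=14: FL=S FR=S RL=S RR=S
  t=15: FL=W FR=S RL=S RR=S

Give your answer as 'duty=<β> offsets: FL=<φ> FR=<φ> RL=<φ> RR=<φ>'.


duty β = stance ticks per leg = 10
FL: stance ticks = 10; W→S at t=5 → φ=11
FR: stance ticks = 10; W→S at t=8 → φ=8
RL: stance ticks = 10; W→S at t=13 → φ=3
RR: stance ticks = 10; W→S at t=9 → φ=7

duty=10 offsets: FL=11 FR=8 RL=3 RR=7


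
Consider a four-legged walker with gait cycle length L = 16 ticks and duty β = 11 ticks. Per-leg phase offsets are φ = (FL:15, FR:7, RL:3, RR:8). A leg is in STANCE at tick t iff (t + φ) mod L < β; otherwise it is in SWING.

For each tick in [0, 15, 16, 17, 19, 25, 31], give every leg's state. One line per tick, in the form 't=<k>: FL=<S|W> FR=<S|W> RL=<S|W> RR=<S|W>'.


t=0: phase=(15,7,3,8) vs β=11 → FL=W FR=S RL=S RR=S
t=15: phase=(14,6,2,7) vs β=11 → FL=W FR=S RL=S RR=S
t=16: phase=(15,7,3,8) vs β=11 → FL=W FR=S RL=S RR=S
t=17: phase=(0,8,4,9) vs β=11 → FL=S FR=S RL=S RR=S
t=19: phase=(2,10,6,11) vs β=11 → FL=S FR=S RL=S RR=W
t=25: phase=(8,0,12,1) vs β=11 → FL=S FR=S RL=W RR=S
t=31: phase=(14,6,2,7) vs β=11 → FL=W FR=S RL=S RR=S

t=0: FL=W FR=S RL=S RR=S
t=15: FL=W FR=S RL=S RR=S
t=16: FL=W FR=S RL=S RR=S
t=17: FL=S FR=S RL=S RR=S
t=19: FL=S FR=S RL=S RR=W
t=25: FL=S FR=S RL=W RR=S
t=31: FL=W FR=S RL=S RR=S


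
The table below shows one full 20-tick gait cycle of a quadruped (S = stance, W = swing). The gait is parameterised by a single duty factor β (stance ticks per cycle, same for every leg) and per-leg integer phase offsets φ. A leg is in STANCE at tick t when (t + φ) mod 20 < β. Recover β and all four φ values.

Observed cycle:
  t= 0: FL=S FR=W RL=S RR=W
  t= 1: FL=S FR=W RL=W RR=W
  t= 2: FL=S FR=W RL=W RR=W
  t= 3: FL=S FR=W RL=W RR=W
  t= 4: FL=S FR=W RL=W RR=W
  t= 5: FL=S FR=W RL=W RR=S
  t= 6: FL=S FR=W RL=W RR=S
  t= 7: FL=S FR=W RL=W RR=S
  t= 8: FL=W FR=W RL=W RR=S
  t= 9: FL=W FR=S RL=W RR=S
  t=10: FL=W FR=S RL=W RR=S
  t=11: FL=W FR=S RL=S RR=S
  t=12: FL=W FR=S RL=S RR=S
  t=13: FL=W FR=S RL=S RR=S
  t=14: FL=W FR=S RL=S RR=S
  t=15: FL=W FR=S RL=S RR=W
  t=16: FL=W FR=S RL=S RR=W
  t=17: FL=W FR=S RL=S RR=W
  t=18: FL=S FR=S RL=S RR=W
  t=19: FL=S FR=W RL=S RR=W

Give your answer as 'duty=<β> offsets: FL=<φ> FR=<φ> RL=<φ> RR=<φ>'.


duty β = stance ticks per leg = 10
FL: stance ticks = 10; W→S at t=18 → φ=2
FR: stance ticks = 10; W→S at t=9 → φ=11
RL: stance ticks = 10; W→S at t=11 → φ=9
RR: stance ticks = 10; W→S at t=5 → φ=15

duty=10 offsets: FL=2 FR=11 RL=9 RR=15


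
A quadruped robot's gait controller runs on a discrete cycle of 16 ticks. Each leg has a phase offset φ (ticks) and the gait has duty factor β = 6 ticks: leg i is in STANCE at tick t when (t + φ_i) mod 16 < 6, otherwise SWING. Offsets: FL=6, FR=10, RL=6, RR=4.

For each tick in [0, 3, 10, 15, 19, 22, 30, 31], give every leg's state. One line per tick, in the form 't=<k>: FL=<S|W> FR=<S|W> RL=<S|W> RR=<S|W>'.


t=0: FL=W FR=W RL=W RR=S
t=3: FL=W FR=W RL=W RR=W
t=10: FL=S FR=S RL=S RR=W
t=15: FL=S FR=W RL=S RR=S
t=19: FL=W FR=W RL=W RR=W
t=22: FL=W FR=S RL=W RR=W
t=30: FL=S FR=W RL=S RR=S
t=31: FL=S FR=W RL=S RR=S

t=0: phase=(6,10,6,4) vs β=6 → FL=W FR=W RL=W RR=S
t=3: phase=(9,13,9,7) vs β=6 → FL=W FR=W RL=W RR=W
t=10: phase=(0,4,0,14) vs β=6 → FL=S FR=S RL=S RR=W
t=15: phase=(5,9,5,3) vs β=6 → FL=S FR=W RL=S RR=S
t=19: phase=(9,13,9,7) vs β=6 → FL=W FR=W RL=W RR=W
t=22: phase=(12,0,12,10) vs β=6 → FL=W FR=S RL=W RR=W
t=30: phase=(4,8,4,2) vs β=6 → FL=S FR=W RL=S RR=S
t=31: phase=(5,9,5,3) vs β=6 → FL=S FR=W RL=S RR=S


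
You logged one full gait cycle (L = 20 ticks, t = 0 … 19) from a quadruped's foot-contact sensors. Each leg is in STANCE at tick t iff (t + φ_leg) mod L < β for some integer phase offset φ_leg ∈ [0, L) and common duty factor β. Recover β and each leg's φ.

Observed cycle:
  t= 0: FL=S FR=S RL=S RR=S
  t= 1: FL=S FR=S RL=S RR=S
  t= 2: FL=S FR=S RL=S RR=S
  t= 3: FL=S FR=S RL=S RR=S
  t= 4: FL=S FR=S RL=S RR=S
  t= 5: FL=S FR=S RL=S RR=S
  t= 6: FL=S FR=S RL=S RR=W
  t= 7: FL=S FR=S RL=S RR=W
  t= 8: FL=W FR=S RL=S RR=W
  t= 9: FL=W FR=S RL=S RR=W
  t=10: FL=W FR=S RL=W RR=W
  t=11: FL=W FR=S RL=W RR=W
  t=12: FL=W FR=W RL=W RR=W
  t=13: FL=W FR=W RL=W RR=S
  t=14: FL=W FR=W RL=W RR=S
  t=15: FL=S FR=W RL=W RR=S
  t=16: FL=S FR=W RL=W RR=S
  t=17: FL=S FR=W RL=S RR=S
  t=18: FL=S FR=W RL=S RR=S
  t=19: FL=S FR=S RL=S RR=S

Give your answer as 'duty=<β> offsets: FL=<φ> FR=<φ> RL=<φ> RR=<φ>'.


duty=13 offsets: FL=5 FR=1 RL=3 RR=7

duty β = stance ticks per leg = 13
FL: stance ticks = 13; W→S at t=15 → φ=5
FR: stance ticks = 13; W→S at t=19 → φ=1
RL: stance ticks = 13; W→S at t=17 → φ=3
RR: stance ticks = 13; W→S at t=13 → φ=7


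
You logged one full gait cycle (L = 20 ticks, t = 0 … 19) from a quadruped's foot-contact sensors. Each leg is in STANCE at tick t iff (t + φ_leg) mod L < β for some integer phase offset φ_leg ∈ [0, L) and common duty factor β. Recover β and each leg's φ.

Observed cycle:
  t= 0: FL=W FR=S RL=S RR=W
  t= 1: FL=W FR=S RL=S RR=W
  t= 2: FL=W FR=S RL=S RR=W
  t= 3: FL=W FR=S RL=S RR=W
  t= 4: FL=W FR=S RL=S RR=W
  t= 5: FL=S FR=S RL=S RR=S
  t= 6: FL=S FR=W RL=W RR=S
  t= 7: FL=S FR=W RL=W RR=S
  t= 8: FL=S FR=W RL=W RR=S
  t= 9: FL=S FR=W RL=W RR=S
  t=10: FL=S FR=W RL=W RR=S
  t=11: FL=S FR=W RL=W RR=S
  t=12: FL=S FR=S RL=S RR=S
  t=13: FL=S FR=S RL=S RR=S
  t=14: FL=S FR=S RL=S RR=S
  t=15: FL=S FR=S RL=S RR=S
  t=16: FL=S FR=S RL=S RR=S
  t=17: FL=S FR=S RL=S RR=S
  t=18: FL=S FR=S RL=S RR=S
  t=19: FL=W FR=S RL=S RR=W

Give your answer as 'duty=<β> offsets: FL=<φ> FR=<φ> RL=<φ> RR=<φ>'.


duty=14 offsets: FL=15 FR=8 RL=8 RR=15

duty β = stance ticks per leg = 14
FL: stance ticks = 14; W→S at t=5 → φ=15
FR: stance ticks = 14; W→S at t=12 → φ=8
RL: stance ticks = 14; W→S at t=12 → φ=8
RR: stance ticks = 14; W→S at t=5 → φ=15


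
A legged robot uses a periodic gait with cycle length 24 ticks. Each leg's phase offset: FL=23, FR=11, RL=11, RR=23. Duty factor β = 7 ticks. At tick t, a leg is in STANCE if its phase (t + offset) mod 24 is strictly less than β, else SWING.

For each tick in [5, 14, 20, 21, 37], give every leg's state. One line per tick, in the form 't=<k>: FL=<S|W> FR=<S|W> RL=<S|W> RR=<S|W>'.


t=5: FL=S FR=W RL=W RR=S
t=14: FL=W FR=S RL=S RR=W
t=20: FL=W FR=W RL=W RR=W
t=21: FL=W FR=W RL=W RR=W
t=37: FL=W FR=S RL=S RR=W

t=5: phase=(4,16,16,4) vs β=7 → FL=S FR=W RL=W RR=S
t=14: phase=(13,1,1,13) vs β=7 → FL=W FR=S RL=S RR=W
t=20: phase=(19,7,7,19) vs β=7 → FL=W FR=W RL=W RR=W
t=21: phase=(20,8,8,20) vs β=7 → FL=W FR=W RL=W RR=W
t=37: phase=(12,0,0,12) vs β=7 → FL=W FR=S RL=S RR=W


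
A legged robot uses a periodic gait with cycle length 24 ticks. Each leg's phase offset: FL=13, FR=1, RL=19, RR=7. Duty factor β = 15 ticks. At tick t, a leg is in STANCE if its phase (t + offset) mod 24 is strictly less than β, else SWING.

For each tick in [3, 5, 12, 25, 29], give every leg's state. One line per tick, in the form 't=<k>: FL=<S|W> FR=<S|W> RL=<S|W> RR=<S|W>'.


t=3: phase=(16,4,22,10) vs β=15 → FL=W FR=S RL=W RR=S
t=5: phase=(18,6,0,12) vs β=15 → FL=W FR=S RL=S RR=S
t=12: phase=(1,13,7,19) vs β=15 → FL=S FR=S RL=S RR=W
t=25: phase=(14,2,20,8) vs β=15 → FL=S FR=S RL=W RR=S
t=29: phase=(18,6,0,12) vs β=15 → FL=W FR=S RL=S RR=S

t=3: FL=W FR=S RL=W RR=S
t=5: FL=W FR=S RL=S RR=S
t=12: FL=S FR=S RL=S RR=W
t=25: FL=S FR=S RL=W RR=S
t=29: FL=W FR=S RL=S RR=S


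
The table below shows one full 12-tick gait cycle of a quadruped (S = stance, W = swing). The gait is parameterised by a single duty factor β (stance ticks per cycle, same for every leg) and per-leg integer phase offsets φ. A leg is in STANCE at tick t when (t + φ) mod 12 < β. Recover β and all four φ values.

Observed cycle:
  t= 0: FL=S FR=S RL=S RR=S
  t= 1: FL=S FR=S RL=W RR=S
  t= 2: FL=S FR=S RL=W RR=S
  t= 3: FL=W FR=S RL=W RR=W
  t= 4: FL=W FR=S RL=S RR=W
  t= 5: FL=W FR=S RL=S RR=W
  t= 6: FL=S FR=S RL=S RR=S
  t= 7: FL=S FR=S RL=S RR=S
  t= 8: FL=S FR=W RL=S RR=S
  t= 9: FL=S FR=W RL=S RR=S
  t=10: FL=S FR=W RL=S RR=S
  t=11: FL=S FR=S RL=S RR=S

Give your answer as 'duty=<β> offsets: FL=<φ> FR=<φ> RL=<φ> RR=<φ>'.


duty=9 offsets: FL=6 FR=1 RL=8 RR=6

duty β = stance ticks per leg = 9
FL: stance ticks = 9; W→S at t=6 → φ=6
FR: stance ticks = 9; W→S at t=11 → φ=1
RL: stance ticks = 9; W→S at t=4 → φ=8
RR: stance ticks = 9; W→S at t=6 → φ=6


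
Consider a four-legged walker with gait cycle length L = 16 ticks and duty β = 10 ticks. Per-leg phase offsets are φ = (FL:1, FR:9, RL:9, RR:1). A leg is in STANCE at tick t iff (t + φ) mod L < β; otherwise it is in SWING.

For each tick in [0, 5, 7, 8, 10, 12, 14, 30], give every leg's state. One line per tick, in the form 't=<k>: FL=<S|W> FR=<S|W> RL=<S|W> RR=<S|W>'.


t=0: phase=(1,9,9,1) vs β=10 → FL=S FR=S RL=S RR=S
t=5: phase=(6,14,14,6) vs β=10 → FL=S FR=W RL=W RR=S
t=7: phase=(8,0,0,8) vs β=10 → FL=S FR=S RL=S RR=S
t=8: phase=(9,1,1,9) vs β=10 → FL=S FR=S RL=S RR=S
t=10: phase=(11,3,3,11) vs β=10 → FL=W FR=S RL=S RR=W
t=12: phase=(13,5,5,13) vs β=10 → FL=W FR=S RL=S RR=W
t=14: phase=(15,7,7,15) vs β=10 → FL=W FR=S RL=S RR=W
t=30: phase=(15,7,7,15) vs β=10 → FL=W FR=S RL=S RR=W

t=0: FL=S FR=S RL=S RR=S
t=5: FL=S FR=W RL=W RR=S
t=7: FL=S FR=S RL=S RR=S
t=8: FL=S FR=S RL=S RR=S
t=10: FL=W FR=S RL=S RR=W
t=12: FL=W FR=S RL=S RR=W
t=14: FL=W FR=S RL=S RR=W
t=30: FL=W FR=S RL=S RR=W


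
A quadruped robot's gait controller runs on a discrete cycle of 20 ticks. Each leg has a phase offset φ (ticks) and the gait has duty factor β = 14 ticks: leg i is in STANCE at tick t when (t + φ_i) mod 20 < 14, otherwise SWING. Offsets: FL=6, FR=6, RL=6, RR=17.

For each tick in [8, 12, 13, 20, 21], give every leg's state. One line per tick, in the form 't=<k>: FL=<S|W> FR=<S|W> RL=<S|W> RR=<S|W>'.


t=8: FL=W FR=W RL=W RR=S
t=12: FL=W FR=W RL=W RR=S
t=13: FL=W FR=W RL=W RR=S
t=20: FL=S FR=S RL=S RR=W
t=21: FL=S FR=S RL=S RR=W

t=8: phase=(14,14,14,5) vs β=14 → FL=W FR=W RL=W RR=S
t=12: phase=(18,18,18,9) vs β=14 → FL=W FR=W RL=W RR=S
t=13: phase=(19,19,19,10) vs β=14 → FL=W FR=W RL=W RR=S
t=20: phase=(6,6,6,17) vs β=14 → FL=S FR=S RL=S RR=W
t=21: phase=(7,7,7,18) vs β=14 → FL=S FR=S RL=S RR=W


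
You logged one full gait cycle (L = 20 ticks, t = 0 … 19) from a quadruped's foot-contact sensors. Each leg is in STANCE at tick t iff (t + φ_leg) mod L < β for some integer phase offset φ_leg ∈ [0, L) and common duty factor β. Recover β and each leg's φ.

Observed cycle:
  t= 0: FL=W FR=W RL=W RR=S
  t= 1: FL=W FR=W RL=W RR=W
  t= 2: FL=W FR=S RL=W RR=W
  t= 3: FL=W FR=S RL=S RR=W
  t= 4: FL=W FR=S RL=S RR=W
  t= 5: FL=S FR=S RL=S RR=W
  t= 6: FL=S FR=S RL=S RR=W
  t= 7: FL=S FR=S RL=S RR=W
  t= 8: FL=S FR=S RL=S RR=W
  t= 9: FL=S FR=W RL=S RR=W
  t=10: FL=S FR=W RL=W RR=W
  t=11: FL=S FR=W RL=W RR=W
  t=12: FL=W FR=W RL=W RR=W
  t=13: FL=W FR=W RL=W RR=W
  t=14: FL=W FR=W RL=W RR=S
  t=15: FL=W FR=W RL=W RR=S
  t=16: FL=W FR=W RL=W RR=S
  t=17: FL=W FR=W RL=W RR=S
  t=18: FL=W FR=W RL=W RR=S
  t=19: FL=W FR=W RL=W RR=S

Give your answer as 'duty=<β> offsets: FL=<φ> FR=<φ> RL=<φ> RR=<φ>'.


duty=7 offsets: FL=15 FR=18 RL=17 RR=6

duty β = stance ticks per leg = 7
FL: stance ticks = 7; W→S at t=5 → φ=15
FR: stance ticks = 7; W→S at t=2 → φ=18
RL: stance ticks = 7; W→S at t=3 → φ=17
RR: stance ticks = 7; W→S at t=14 → φ=6


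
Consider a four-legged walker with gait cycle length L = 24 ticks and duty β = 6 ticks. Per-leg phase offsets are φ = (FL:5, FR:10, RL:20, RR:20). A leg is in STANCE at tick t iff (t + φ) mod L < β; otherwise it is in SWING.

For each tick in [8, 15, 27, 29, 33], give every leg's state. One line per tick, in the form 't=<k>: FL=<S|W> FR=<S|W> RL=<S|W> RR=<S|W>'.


t=8: phase=(13,18,4,4) vs β=6 → FL=W FR=W RL=S RR=S
t=15: phase=(20,1,11,11) vs β=6 → FL=W FR=S RL=W RR=W
t=27: phase=(8,13,23,23) vs β=6 → FL=W FR=W RL=W RR=W
t=29: phase=(10,15,1,1) vs β=6 → FL=W FR=W RL=S RR=S
t=33: phase=(14,19,5,5) vs β=6 → FL=W FR=W RL=S RR=S

t=8: FL=W FR=W RL=S RR=S
t=15: FL=W FR=S RL=W RR=W
t=27: FL=W FR=W RL=W RR=W
t=29: FL=W FR=W RL=S RR=S
t=33: FL=W FR=W RL=S RR=S


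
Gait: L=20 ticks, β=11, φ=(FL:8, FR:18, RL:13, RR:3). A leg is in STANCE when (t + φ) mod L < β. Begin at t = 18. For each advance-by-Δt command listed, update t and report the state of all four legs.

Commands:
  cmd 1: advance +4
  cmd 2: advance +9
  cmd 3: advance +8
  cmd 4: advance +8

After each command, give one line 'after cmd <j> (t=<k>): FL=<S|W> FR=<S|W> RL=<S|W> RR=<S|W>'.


start t=18: FL=S FR=W RL=W RR=S
cmd 1: advance +4 → t=22, phase=(10,0,15,5) → FL=S FR=S RL=W RR=S
cmd 2: advance +9 → t=31, phase=(19,9,4,14) → FL=W FR=S RL=S RR=W
cmd 3: advance +8 → t=39, phase=(7,17,12,2) → FL=S FR=W RL=W RR=S
cmd 4: advance +8 → t=47, phase=(15,5,0,10) → FL=W FR=S RL=S RR=S

after cmd 1 (t=22): FL=S FR=S RL=W RR=S
after cmd 2 (t=31): FL=W FR=S RL=S RR=W
after cmd 3 (t=39): FL=S FR=W RL=W RR=S
after cmd 4 (t=47): FL=W FR=S RL=S RR=S


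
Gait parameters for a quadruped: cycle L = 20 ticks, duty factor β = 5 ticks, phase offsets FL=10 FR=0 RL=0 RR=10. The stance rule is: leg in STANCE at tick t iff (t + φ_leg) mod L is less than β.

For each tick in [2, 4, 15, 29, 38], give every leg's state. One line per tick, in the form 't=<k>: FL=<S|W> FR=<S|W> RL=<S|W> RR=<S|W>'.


t=2: phase=(12,2,2,12) vs β=5 → FL=W FR=S RL=S RR=W
t=4: phase=(14,4,4,14) vs β=5 → FL=W FR=S RL=S RR=W
t=15: phase=(5,15,15,5) vs β=5 → FL=W FR=W RL=W RR=W
t=29: phase=(19,9,9,19) vs β=5 → FL=W FR=W RL=W RR=W
t=38: phase=(8,18,18,8) vs β=5 → FL=W FR=W RL=W RR=W

t=2: FL=W FR=S RL=S RR=W
t=4: FL=W FR=S RL=S RR=W
t=15: FL=W FR=W RL=W RR=W
t=29: FL=W FR=W RL=W RR=W
t=38: FL=W FR=W RL=W RR=W


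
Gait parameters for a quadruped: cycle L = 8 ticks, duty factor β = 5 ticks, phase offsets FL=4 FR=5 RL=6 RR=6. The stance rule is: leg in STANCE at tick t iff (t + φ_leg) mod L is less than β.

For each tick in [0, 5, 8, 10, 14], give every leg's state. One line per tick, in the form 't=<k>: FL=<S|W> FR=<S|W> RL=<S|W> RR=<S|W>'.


t=0: FL=S FR=W RL=W RR=W
t=5: FL=S FR=S RL=S RR=S
t=8: FL=S FR=W RL=W RR=W
t=10: FL=W FR=W RL=S RR=S
t=14: FL=S FR=S RL=S RR=S

t=0: phase=(4,5,6,6) vs β=5 → FL=S FR=W RL=W RR=W
t=5: phase=(1,2,3,3) vs β=5 → FL=S FR=S RL=S RR=S
t=8: phase=(4,5,6,6) vs β=5 → FL=S FR=W RL=W RR=W
t=10: phase=(6,7,0,0) vs β=5 → FL=W FR=W RL=S RR=S
t=14: phase=(2,3,4,4) vs β=5 → FL=S FR=S RL=S RR=S


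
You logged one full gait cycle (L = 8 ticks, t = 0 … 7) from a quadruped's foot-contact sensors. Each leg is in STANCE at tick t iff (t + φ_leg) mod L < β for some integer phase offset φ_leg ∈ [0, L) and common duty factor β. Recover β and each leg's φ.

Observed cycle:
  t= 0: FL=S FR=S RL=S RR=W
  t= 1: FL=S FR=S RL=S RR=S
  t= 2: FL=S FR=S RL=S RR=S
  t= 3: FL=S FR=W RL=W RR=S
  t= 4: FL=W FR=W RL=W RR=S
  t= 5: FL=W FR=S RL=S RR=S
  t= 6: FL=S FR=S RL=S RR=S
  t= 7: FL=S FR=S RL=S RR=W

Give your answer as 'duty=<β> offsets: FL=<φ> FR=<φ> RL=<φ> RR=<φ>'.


duty β = stance ticks per leg = 6
FL: stance ticks = 6; W→S at t=6 → φ=2
FR: stance ticks = 6; W→S at t=5 → φ=3
RL: stance ticks = 6; W→S at t=5 → φ=3
RR: stance ticks = 6; W→S at t=1 → φ=7

duty=6 offsets: FL=2 FR=3 RL=3 RR=7


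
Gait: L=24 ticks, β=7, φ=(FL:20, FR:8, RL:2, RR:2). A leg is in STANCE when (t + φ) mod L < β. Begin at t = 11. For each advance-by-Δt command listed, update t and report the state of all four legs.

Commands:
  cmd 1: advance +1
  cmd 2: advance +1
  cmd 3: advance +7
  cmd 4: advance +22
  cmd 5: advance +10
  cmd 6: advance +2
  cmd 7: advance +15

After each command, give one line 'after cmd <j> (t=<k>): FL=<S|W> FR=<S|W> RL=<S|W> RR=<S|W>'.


start t=11: FL=W FR=W RL=W RR=W
cmd 1: advance +1 → t=12, phase=(8,20,14,14) → FL=W FR=W RL=W RR=W
cmd 2: advance +1 → t=13, phase=(9,21,15,15) → FL=W FR=W RL=W RR=W
cmd 3: advance +7 → t=20, phase=(16,4,22,22) → FL=W FR=S RL=W RR=W
cmd 4: advance +22 → t=42, phase=(14,2,20,20) → FL=W FR=S RL=W RR=W
cmd 5: advance +10 → t=52, phase=(0,12,6,6) → FL=S FR=W RL=S RR=S
cmd 6: advance +2 → t=54, phase=(2,14,8,8) → FL=S FR=W RL=W RR=W
cmd 7: advance +15 → t=69, phase=(17,5,23,23) → FL=W FR=S RL=W RR=W

after cmd 1 (t=12): FL=W FR=W RL=W RR=W
after cmd 2 (t=13): FL=W FR=W RL=W RR=W
after cmd 3 (t=20): FL=W FR=S RL=W RR=W
after cmd 4 (t=42): FL=W FR=S RL=W RR=W
after cmd 5 (t=52): FL=S FR=W RL=S RR=S
after cmd 6 (t=54): FL=S FR=W RL=W RR=W
after cmd 7 (t=69): FL=W FR=S RL=W RR=W


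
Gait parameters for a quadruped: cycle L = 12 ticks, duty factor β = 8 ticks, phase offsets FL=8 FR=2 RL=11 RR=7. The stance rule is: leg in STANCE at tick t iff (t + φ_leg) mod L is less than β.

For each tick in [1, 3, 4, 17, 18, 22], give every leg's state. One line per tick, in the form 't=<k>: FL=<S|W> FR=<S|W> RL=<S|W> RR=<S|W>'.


t=1: phase=(9,3,0,8) vs β=8 → FL=W FR=S RL=S RR=W
t=3: phase=(11,5,2,10) vs β=8 → FL=W FR=S RL=S RR=W
t=4: phase=(0,6,3,11) vs β=8 → FL=S FR=S RL=S RR=W
t=17: phase=(1,7,4,0) vs β=8 → FL=S FR=S RL=S RR=S
t=18: phase=(2,8,5,1) vs β=8 → FL=S FR=W RL=S RR=S
t=22: phase=(6,0,9,5) vs β=8 → FL=S FR=S RL=W RR=S

t=1: FL=W FR=S RL=S RR=W
t=3: FL=W FR=S RL=S RR=W
t=4: FL=S FR=S RL=S RR=W
t=17: FL=S FR=S RL=S RR=S
t=18: FL=S FR=W RL=S RR=S
t=22: FL=S FR=S RL=W RR=S


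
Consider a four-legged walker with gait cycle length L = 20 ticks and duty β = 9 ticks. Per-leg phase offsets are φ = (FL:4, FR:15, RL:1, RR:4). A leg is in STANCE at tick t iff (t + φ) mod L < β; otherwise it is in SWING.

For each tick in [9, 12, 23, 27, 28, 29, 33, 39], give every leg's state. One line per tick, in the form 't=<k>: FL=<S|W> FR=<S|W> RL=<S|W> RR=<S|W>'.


t=9: phase=(13,4,10,13) vs β=9 → FL=W FR=S RL=W RR=W
t=12: phase=(16,7,13,16) vs β=9 → FL=W FR=S RL=W RR=W
t=23: phase=(7,18,4,7) vs β=9 → FL=S FR=W RL=S RR=S
t=27: phase=(11,2,8,11) vs β=9 → FL=W FR=S RL=S RR=W
t=28: phase=(12,3,9,12) vs β=9 → FL=W FR=S RL=W RR=W
t=29: phase=(13,4,10,13) vs β=9 → FL=W FR=S RL=W RR=W
t=33: phase=(17,8,14,17) vs β=9 → FL=W FR=S RL=W RR=W
t=39: phase=(3,14,0,3) vs β=9 → FL=S FR=W RL=S RR=S

t=9: FL=W FR=S RL=W RR=W
t=12: FL=W FR=S RL=W RR=W
t=23: FL=S FR=W RL=S RR=S
t=27: FL=W FR=S RL=S RR=W
t=28: FL=W FR=S RL=W RR=W
t=29: FL=W FR=S RL=W RR=W
t=33: FL=W FR=S RL=W RR=W
t=39: FL=S FR=W RL=S RR=S


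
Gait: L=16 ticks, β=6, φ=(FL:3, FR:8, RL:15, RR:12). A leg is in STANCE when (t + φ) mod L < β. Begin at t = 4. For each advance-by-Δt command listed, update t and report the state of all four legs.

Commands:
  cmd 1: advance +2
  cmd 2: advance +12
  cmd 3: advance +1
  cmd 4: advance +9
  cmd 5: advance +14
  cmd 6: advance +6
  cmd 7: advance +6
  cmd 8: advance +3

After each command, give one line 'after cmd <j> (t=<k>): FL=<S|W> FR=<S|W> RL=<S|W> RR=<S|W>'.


start t=4: FL=W FR=W RL=S RR=S
cmd 1: advance +2 → t=6, phase=(9,14,5,2) → FL=W FR=W RL=S RR=S
cmd 2: advance +12 → t=18, phase=(5,10,1,14) → FL=S FR=W RL=S RR=W
cmd 3: advance +1 → t=19, phase=(6,11,2,15) → FL=W FR=W RL=S RR=W
cmd 4: advance +9 → t=28, phase=(15,4,11,8) → FL=W FR=S RL=W RR=W
cmd 5: advance +14 → t=42, phase=(13,2,9,6) → FL=W FR=S RL=W RR=W
cmd 6: advance +6 → t=48, phase=(3,8,15,12) → FL=S FR=W RL=W RR=W
cmd 7: advance +6 → t=54, phase=(9,14,5,2) → FL=W FR=W RL=S RR=S
cmd 8: advance +3 → t=57, phase=(12,1,8,5) → FL=W FR=S RL=W RR=S

after cmd 1 (t=6): FL=W FR=W RL=S RR=S
after cmd 2 (t=18): FL=S FR=W RL=S RR=W
after cmd 3 (t=19): FL=W FR=W RL=S RR=W
after cmd 4 (t=28): FL=W FR=S RL=W RR=W
after cmd 5 (t=42): FL=W FR=S RL=W RR=W
after cmd 6 (t=48): FL=S FR=W RL=W RR=W
after cmd 7 (t=54): FL=W FR=W RL=S RR=S
after cmd 8 (t=57): FL=W FR=S RL=W RR=S


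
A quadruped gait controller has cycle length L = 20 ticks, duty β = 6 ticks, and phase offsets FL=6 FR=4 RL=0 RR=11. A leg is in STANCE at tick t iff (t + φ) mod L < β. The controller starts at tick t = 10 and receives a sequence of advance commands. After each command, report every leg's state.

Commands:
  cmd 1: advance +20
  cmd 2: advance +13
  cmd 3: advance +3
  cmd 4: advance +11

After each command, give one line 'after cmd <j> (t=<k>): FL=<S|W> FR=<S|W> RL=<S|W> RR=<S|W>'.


start t=10: FL=W FR=W RL=W RR=S
cmd 1: advance +20 → t=30, phase=(16,14,10,1) → FL=W FR=W RL=W RR=S
cmd 2: advance +13 → t=43, phase=(9,7,3,14) → FL=W FR=W RL=S RR=W
cmd 3: advance +3 → t=46, phase=(12,10,6,17) → FL=W FR=W RL=W RR=W
cmd 4: advance +11 → t=57, phase=(3,1,17,8) → FL=S FR=S RL=W RR=W

after cmd 1 (t=30): FL=W FR=W RL=W RR=S
after cmd 2 (t=43): FL=W FR=W RL=S RR=W
after cmd 3 (t=46): FL=W FR=W RL=W RR=W
after cmd 4 (t=57): FL=S FR=S RL=W RR=W


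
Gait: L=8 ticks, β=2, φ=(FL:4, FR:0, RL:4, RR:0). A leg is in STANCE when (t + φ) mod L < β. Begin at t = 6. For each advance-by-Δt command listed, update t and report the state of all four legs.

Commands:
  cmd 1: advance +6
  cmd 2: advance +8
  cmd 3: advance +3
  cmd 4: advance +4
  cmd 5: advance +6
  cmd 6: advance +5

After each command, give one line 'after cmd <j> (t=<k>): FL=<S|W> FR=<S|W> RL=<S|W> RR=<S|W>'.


after cmd 1 (t=12): FL=S FR=W RL=S RR=W
after cmd 2 (t=20): FL=S FR=W RL=S RR=W
after cmd 3 (t=23): FL=W FR=W RL=W RR=W
after cmd 4 (t=27): FL=W FR=W RL=W RR=W
after cmd 5 (t=33): FL=W FR=S RL=W RR=S
after cmd 6 (t=38): FL=W FR=W RL=W RR=W

start t=6: FL=W FR=W RL=W RR=W
cmd 1: advance +6 → t=12, phase=(0,4,0,4) → FL=S FR=W RL=S RR=W
cmd 2: advance +8 → t=20, phase=(0,4,0,4) → FL=S FR=W RL=S RR=W
cmd 3: advance +3 → t=23, phase=(3,7,3,7) → FL=W FR=W RL=W RR=W
cmd 4: advance +4 → t=27, phase=(7,3,7,3) → FL=W FR=W RL=W RR=W
cmd 5: advance +6 → t=33, phase=(5,1,5,1) → FL=W FR=S RL=W RR=S
cmd 6: advance +5 → t=38, phase=(2,6,2,6) → FL=W FR=W RL=W RR=W


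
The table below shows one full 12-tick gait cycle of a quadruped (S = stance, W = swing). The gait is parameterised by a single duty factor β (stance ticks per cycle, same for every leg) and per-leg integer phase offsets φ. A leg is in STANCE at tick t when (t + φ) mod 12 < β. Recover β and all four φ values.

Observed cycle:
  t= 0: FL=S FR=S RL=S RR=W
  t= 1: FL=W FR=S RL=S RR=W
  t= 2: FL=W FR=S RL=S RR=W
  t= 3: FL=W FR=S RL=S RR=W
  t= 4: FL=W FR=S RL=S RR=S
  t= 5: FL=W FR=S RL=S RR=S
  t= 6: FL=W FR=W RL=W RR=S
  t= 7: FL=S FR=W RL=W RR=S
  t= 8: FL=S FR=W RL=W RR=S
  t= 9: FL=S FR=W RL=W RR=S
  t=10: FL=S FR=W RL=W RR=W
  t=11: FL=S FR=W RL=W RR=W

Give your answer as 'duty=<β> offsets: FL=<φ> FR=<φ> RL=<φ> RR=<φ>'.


duty=6 offsets: FL=5 FR=0 RL=0 RR=8

duty β = stance ticks per leg = 6
FL: stance ticks = 6; W→S at t=7 → φ=5
FR: stance ticks = 6; W→S at t=0 → φ=0
RL: stance ticks = 6; W→S at t=0 → φ=0
RR: stance ticks = 6; W→S at t=4 → φ=8
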